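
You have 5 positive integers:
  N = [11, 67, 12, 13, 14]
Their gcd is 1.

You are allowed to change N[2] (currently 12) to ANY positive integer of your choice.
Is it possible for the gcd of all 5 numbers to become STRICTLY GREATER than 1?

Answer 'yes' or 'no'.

Current gcd = 1
gcd of all OTHER numbers (without N[2]=12): gcd([11, 67, 13, 14]) = 1
The new gcd after any change is gcd(1, new_value).
This can be at most 1.
Since 1 = old gcd 1, the gcd can only stay the same or decrease.

Answer: no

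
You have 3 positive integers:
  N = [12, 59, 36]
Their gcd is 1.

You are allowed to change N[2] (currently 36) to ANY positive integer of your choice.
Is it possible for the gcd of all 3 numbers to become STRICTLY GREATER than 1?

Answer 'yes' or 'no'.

Answer: no

Derivation:
Current gcd = 1
gcd of all OTHER numbers (without N[2]=36): gcd([12, 59]) = 1
The new gcd after any change is gcd(1, new_value).
This can be at most 1.
Since 1 = old gcd 1, the gcd can only stay the same or decrease.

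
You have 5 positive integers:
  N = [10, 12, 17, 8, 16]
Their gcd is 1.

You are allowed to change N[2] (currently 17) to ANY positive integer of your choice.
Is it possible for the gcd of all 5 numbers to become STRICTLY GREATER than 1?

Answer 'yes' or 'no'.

Current gcd = 1
gcd of all OTHER numbers (without N[2]=17): gcd([10, 12, 8, 16]) = 2
The new gcd after any change is gcd(2, new_value).
This can be at most 2.
Since 2 > old gcd 1, the gcd CAN increase (e.g., set N[2] = 2).

Answer: yes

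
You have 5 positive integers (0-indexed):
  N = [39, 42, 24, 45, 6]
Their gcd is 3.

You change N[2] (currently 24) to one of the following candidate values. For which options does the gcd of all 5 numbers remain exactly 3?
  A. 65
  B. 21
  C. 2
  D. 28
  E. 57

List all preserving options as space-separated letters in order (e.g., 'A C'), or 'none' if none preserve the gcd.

Old gcd = 3; gcd of others (without N[2]) = 3
New gcd for candidate v: gcd(3, v). Preserves old gcd iff gcd(3, v) = 3.
  Option A: v=65, gcd(3,65)=1 -> changes
  Option B: v=21, gcd(3,21)=3 -> preserves
  Option C: v=2, gcd(3,2)=1 -> changes
  Option D: v=28, gcd(3,28)=1 -> changes
  Option E: v=57, gcd(3,57)=3 -> preserves

Answer: B E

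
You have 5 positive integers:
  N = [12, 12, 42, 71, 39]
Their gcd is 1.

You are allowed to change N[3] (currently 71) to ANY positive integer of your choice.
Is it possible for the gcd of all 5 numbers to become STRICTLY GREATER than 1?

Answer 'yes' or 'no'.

Answer: yes

Derivation:
Current gcd = 1
gcd of all OTHER numbers (without N[3]=71): gcd([12, 12, 42, 39]) = 3
The new gcd after any change is gcd(3, new_value).
This can be at most 3.
Since 3 > old gcd 1, the gcd CAN increase (e.g., set N[3] = 3).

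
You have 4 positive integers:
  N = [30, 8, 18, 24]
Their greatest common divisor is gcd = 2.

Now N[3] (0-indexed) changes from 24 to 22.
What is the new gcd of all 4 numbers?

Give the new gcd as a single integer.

Numbers: [30, 8, 18, 24], gcd = 2
Change: index 3, 24 -> 22
gcd of the OTHER numbers (without index 3): gcd([30, 8, 18]) = 2
New gcd = gcd(g_others, new_val) = gcd(2, 22) = 2

Answer: 2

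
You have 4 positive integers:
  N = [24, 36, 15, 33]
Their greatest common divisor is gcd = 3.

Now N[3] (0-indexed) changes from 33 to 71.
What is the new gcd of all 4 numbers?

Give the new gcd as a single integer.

Numbers: [24, 36, 15, 33], gcd = 3
Change: index 3, 33 -> 71
gcd of the OTHER numbers (without index 3): gcd([24, 36, 15]) = 3
New gcd = gcd(g_others, new_val) = gcd(3, 71) = 1

Answer: 1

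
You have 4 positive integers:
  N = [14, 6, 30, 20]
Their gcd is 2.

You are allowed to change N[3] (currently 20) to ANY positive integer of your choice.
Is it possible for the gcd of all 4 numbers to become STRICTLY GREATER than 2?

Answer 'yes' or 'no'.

Current gcd = 2
gcd of all OTHER numbers (without N[3]=20): gcd([14, 6, 30]) = 2
The new gcd after any change is gcd(2, new_value).
This can be at most 2.
Since 2 = old gcd 2, the gcd can only stay the same or decrease.

Answer: no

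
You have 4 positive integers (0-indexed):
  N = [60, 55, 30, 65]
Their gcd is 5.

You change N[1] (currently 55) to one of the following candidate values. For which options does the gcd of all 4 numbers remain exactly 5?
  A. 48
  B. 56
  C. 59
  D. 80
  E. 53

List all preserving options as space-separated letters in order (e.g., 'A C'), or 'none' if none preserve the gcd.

Old gcd = 5; gcd of others (without N[1]) = 5
New gcd for candidate v: gcd(5, v). Preserves old gcd iff gcd(5, v) = 5.
  Option A: v=48, gcd(5,48)=1 -> changes
  Option B: v=56, gcd(5,56)=1 -> changes
  Option C: v=59, gcd(5,59)=1 -> changes
  Option D: v=80, gcd(5,80)=5 -> preserves
  Option E: v=53, gcd(5,53)=1 -> changes

Answer: D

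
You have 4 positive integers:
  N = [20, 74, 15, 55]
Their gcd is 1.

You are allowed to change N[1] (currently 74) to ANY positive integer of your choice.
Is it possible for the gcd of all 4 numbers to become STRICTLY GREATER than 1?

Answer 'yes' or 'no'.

Current gcd = 1
gcd of all OTHER numbers (without N[1]=74): gcd([20, 15, 55]) = 5
The new gcd after any change is gcd(5, new_value).
This can be at most 5.
Since 5 > old gcd 1, the gcd CAN increase (e.g., set N[1] = 5).

Answer: yes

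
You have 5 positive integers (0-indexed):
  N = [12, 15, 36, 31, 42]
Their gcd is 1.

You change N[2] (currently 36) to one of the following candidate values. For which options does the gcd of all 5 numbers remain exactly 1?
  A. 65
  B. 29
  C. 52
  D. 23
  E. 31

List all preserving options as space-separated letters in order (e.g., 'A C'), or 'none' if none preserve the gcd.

Old gcd = 1; gcd of others (without N[2]) = 1
New gcd for candidate v: gcd(1, v). Preserves old gcd iff gcd(1, v) = 1.
  Option A: v=65, gcd(1,65)=1 -> preserves
  Option B: v=29, gcd(1,29)=1 -> preserves
  Option C: v=52, gcd(1,52)=1 -> preserves
  Option D: v=23, gcd(1,23)=1 -> preserves
  Option E: v=31, gcd(1,31)=1 -> preserves

Answer: A B C D E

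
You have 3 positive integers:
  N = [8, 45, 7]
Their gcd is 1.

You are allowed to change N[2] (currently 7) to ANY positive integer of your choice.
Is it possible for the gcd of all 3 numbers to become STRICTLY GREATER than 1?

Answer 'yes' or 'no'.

Answer: no

Derivation:
Current gcd = 1
gcd of all OTHER numbers (without N[2]=7): gcd([8, 45]) = 1
The new gcd after any change is gcd(1, new_value).
This can be at most 1.
Since 1 = old gcd 1, the gcd can only stay the same or decrease.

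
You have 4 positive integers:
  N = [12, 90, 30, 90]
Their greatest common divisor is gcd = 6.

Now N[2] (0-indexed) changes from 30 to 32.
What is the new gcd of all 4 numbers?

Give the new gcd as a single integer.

Answer: 2

Derivation:
Numbers: [12, 90, 30, 90], gcd = 6
Change: index 2, 30 -> 32
gcd of the OTHER numbers (without index 2): gcd([12, 90, 90]) = 6
New gcd = gcd(g_others, new_val) = gcd(6, 32) = 2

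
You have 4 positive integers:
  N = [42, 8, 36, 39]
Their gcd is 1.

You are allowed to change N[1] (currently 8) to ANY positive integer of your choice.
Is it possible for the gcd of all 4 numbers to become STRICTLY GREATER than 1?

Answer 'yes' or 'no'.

Answer: yes

Derivation:
Current gcd = 1
gcd of all OTHER numbers (without N[1]=8): gcd([42, 36, 39]) = 3
The new gcd after any change is gcd(3, new_value).
This can be at most 3.
Since 3 > old gcd 1, the gcd CAN increase (e.g., set N[1] = 3).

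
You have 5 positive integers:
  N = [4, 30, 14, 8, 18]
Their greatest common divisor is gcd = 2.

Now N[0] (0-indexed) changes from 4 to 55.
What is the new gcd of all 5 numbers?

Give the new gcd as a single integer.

Answer: 1

Derivation:
Numbers: [4, 30, 14, 8, 18], gcd = 2
Change: index 0, 4 -> 55
gcd of the OTHER numbers (without index 0): gcd([30, 14, 8, 18]) = 2
New gcd = gcd(g_others, new_val) = gcd(2, 55) = 1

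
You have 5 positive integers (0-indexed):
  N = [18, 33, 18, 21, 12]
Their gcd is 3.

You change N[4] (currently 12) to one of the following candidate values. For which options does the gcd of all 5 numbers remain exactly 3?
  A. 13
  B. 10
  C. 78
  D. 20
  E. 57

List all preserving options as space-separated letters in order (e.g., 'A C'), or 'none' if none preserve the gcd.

Answer: C E

Derivation:
Old gcd = 3; gcd of others (without N[4]) = 3
New gcd for candidate v: gcd(3, v). Preserves old gcd iff gcd(3, v) = 3.
  Option A: v=13, gcd(3,13)=1 -> changes
  Option B: v=10, gcd(3,10)=1 -> changes
  Option C: v=78, gcd(3,78)=3 -> preserves
  Option D: v=20, gcd(3,20)=1 -> changes
  Option E: v=57, gcd(3,57)=3 -> preserves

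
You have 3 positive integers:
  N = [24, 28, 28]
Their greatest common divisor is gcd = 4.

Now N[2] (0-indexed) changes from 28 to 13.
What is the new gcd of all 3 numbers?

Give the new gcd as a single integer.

Numbers: [24, 28, 28], gcd = 4
Change: index 2, 28 -> 13
gcd of the OTHER numbers (without index 2): gcd([24, 28]) = 4
New gcd = gcd(g_others, new_val) = gcd(4, 13) = 1

Answer: 1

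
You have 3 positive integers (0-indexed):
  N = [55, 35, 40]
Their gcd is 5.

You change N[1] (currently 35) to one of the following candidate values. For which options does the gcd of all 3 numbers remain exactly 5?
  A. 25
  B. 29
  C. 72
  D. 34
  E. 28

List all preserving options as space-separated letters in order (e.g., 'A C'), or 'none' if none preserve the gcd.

Answer: A

Derivation:
Old gcd = 5; gcd of others (without N[1]) = 5
New gcd for candidate v: gcd(5, v). Preserves old gcd iff gcd(5, v) = 5.
  Option A: v=25, gcd(5,25)=5 -> preserves
  Option B: v=29, gcd(5,29)=1 -> changes
  Option C: v=72, gcd(5,72)=1 -> changes
  Option D: v=34, gcd(5,34)=1 -> changes
  Option E: v=28, gcd(5,28)=1 -> changes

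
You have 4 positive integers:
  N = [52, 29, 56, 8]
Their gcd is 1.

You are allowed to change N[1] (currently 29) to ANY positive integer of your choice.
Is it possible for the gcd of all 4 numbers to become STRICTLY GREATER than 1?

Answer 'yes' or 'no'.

Answer: yes

Derivation:
Current gcd = 1
gcd of all OTHER numbers (without N[1]=29): gcd([52, 56, 8]) = 4
The new gcd after any change is gcd(4, new_value).
This can be at most 4.
Since 4 > old gcd 1, the gcd CAN increase (e.g., set N[1] = 4).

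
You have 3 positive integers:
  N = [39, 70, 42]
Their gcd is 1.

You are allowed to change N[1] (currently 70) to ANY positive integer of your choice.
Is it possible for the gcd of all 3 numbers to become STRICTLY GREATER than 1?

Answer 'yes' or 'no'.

Current gcd = 1
gcd of all OTHER numbers (without N[1]=70): gcd([39, 42]) = 3
The new gcd after any change is gcd(3, new_value).
This can be at most 3.
Since 3 > old gcd 1, the gcd CAN increase (e.g., set N[1] = 3).

Answer: yes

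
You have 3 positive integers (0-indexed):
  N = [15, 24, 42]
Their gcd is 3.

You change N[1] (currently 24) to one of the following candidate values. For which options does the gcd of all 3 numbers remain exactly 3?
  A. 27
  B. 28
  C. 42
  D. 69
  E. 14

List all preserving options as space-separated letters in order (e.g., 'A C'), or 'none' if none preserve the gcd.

Old gcd = 3; gcd of others (without N[1]) = 3
New gcd for candidate v: gcd(3, v). Preserves old gcd iff gcd(3, v) = 3.
  Option A: v=27, gcd(3,27)=3 -> preserves
  Option B: v=28, gcd(3,28)=1 -> changes
  Option C: v=42, gcd(3,42)=3 -> preserves
  Option D: v=69, gcd(3,69)=3 -> preserves
  Option E: v=14, gcd(3,14)=1 -> changes

Answer: A C D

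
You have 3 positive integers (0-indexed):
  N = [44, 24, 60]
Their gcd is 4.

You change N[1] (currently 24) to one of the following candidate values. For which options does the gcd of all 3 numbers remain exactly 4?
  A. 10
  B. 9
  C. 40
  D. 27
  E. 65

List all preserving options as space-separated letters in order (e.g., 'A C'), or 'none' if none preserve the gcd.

Old gcd = 4; gcd of others (without N[1]) = 4
New gcd for candidate v: gcd(4, v). Preserves old gcd iff gcd(4, v) = 4.
  Option A: v=10, gcd(4,10)=2 -> changes
  Option B: v=9, gcd(4,9)=1 -> changes
  Option C: v=40, gcd(4,40)=4 -> preserves
  Option D: v=27, gcd(4,27)=1 -> changes
  Option E: v=65, gcd(4,65)=1 -> changes

Answer: C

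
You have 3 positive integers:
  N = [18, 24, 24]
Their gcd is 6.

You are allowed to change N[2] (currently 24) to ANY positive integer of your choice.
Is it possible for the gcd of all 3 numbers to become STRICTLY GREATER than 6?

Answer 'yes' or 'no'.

Answer: no

Derivation:
Current gcd = 6
gcd of all OTHER numbers (without N[2]=24): gcd([18, 24]) = 6
The new gcd after any change is gcd(6, new_value).
This can be at most 6.
Since 6 = old gcd 6, the gcd can only stay the same or decrease.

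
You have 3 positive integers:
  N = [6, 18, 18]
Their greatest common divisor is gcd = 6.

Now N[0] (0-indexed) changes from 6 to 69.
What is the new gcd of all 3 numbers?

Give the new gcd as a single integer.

Answer: 3

Derivation:
Numbers: [6, 18, 18], gcd = 6
Change: index 0, 6 -> 69
gcd of the OTHER numbers (without index 0): gcd([18, 18]) = 18
New gcd = gcd(g_others, new_val) = gcd(18, 69) = 3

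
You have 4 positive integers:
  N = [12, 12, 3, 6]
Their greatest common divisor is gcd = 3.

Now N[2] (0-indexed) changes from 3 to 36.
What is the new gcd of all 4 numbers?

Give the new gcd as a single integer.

Answer: 6

Derivation:
Numbers: [12, 12, 3, 6], gcd = 3
Change: index 2, 3 -> 36
gcd of the OTHER numbers (without index 2): gcd([12, 12, 6]) = 6
New gcd = gcd(g_others, new_val) = gcd(6, 36) = 6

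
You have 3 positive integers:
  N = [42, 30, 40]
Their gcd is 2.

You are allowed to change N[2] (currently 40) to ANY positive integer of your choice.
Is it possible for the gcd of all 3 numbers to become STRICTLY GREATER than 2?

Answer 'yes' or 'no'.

Current gcd = 2
gcd of all OTHER numbers (without N[2]=40): gcd([42, 30]) = 6
The new gcd after any change is gcd(6, new_value).
This can be at most 6.
Since 6 > old gcd 2, the gcd CAN increase (e.g., set N[2] = 6).

Answer: yes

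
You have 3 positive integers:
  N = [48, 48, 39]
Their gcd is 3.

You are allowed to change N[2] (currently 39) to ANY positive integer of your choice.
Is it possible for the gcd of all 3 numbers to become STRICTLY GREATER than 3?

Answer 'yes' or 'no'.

Answer: yes

Derivation:
Current gcd = 3
gcd of all OTHER numbers (without N[2]=39): gcd([48, 48]) = 48
The new gcd after any change is gcd(48, new_value).
This can be at most 48.
Since 48 > old gcd 3, the gcd CAN increase (e.g., set N[2] = 48).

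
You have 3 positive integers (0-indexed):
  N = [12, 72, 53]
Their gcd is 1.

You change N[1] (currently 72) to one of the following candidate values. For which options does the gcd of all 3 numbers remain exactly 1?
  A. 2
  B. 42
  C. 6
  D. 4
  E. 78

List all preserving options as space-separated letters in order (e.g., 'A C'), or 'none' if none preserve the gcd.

Old gcd = 1; gcd of others (without N[1]) = 1
New gcd for candidate v: gcd(1, v). Preserves old gcd iff gcd(1, v) = 1.
  Option A: v=2, gcd(1,2)=1 -> preserves
  Option B: v=42, gcd(1,42)=1 -> preserves
  Option C: v=6, gcd(1,6)=1 -> preserves
  Option D: v=4, gcd(1,4)=1 -> preserves
  Option E: v=78, gcd(1,78)=1 -> preserves

Answer: A B C D E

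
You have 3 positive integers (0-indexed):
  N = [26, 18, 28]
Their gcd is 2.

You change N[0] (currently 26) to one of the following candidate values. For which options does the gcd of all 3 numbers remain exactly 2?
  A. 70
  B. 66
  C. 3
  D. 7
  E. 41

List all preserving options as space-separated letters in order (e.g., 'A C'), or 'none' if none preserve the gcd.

Answer: A B

Derivation:
Old gcd = 2; gcd of others (without N[0]) = 2
New gcd for candidate v: gcd(2, v). Preserves old gcd iff gcd(2, v) = 2.
  Option A: v=70, gcd(2,70)=2 -> preserves
  Option B: v=66, gcd(2,66)=2 -> preserves
  Option C: v=3, gcd(2,3)=1 -> changes
  Option D: v=7, gcd(2,7)=1 -> changes
  Option E: v=41, gcd(2,41)=1 -> changes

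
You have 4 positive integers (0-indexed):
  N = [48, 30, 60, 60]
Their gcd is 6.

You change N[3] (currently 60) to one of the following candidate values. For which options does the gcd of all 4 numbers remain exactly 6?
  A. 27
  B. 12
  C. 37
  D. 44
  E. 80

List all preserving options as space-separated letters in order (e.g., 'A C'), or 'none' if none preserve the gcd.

Answer: B

Derivation:
Old gcd = 6; gcd of others (without N[3]) = 6
New gcd for candidate v: gcd(6, v). Preserves old gcd iff gcd(6, v) = 6.
  Option A: v=27, gcd(6,27)=3 -> changes
  Option B: v=12, gcd(6,12)=6 -> preserves
  Option C: v=37, gcd(6,37)=1 -> changes
  Option D: v=44, gcd(6,44)=2 -> changes
  Option E: v=80, gcd(6,80)=2 -> changes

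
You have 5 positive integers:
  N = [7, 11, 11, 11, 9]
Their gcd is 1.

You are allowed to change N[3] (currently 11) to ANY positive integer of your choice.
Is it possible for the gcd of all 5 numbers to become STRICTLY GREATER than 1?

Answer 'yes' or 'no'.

Answer: no

Derivation:
Current gcd = 1
gcd of all OTHER numbers (without N[3]=11): gcd([7, 11, 11, 9]) = 1
The new gcd after any change is gcd(1, new_value).
This can be at most 1.
Since 1 = old gcd 1, the gcd can only stay the same or decrease.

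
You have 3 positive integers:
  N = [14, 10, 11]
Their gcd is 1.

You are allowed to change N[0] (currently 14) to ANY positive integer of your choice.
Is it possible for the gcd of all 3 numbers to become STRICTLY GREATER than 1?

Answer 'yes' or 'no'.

Answer: no

Derivation:
Current gcd = 1
gcd of all OTHER numbers (without N[0]=14): gcd([10, 11]) = 1
The new gcd after any change is gcd(1, new_value).
This can be at most 1.
Since 1 = old gcd 1, the gcd can only stay the same or decrease.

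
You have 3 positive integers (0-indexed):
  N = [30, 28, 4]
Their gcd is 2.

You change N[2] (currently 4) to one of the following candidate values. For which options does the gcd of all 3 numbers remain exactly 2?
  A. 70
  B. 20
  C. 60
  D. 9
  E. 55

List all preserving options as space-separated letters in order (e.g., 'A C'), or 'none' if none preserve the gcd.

Old gcd = 2; gcd of others (without N[2]) = 2
New gcd for candidate v: gcd(2, v). Preserves old gcd iff gcd(2, v) = 2.
  Option A: v=70, gcd(2,70)=2 -> preserves
  Option B: v=20, gcd(2,20)=2 -> preserves
  Option C: v=60, gcd(2,60)=2 -> preserves
  Option D: v=9, gcd(2,9)=1 -> changes
  Option E: v=55, gcd(2,55)=1 -> changes

Answer: A B C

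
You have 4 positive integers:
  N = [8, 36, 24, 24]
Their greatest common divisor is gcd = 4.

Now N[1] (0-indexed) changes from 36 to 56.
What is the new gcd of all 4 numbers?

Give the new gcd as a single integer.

Numbers: [8, 36, 24, 24], gcd = 4
Change: index 1, 36 -> 56
gcd of the OTHER numbers (without index 1): gcd([8, 24, 24]) = 8
New gcd = gcd(g_others, new_val) = gcd(8, 56) = 8

Answer: 8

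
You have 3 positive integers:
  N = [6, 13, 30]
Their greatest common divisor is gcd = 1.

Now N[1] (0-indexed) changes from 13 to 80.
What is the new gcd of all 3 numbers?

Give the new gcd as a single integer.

Numbers: [6, 13, 30], gcd = 1
Change: index 1, 13 -> 80
gcd of the OTHER numbers (without index 1): gcd([6, 30]) = 6
New gcd = gcd(g_others, new_val) = gcd(6, 80) = 2

Answer: 2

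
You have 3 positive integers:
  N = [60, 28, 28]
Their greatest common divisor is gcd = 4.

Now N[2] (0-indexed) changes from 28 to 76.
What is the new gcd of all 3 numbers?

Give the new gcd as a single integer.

Answer: 4

Derivation:
Numbers: [60, 28, 28], gcd = 4
Change: index 2, 28 -> 76
gcd of the OTHER numbers (without index 2): gcd([60, 28]) = 4
New gcd = gcd(g_others, new_val) = gcd(4, 76) = 4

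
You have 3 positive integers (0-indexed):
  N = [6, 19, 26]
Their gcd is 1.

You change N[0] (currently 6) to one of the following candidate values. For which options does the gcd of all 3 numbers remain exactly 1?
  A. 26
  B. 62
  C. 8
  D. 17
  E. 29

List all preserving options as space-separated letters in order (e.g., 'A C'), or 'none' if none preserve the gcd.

Old gcd = 1; gcd of others (without N[0]) = 1
New gcd for candidate v: gcd(1, v). Preserves old gcd iff gcd(1, v) = 1.
  Option A: v=26, gcd(1,26)=1 -> preserves
  Option B: v=62, gcd(1,62)=1 -> preserves
  Option C: v=8, gcd(1,8)=1 -> preserves
  Option D: v=17, gcd(1,17)=1 -> preserves
  Option E: v=29, gcd(1,29)=1 -> preserves

Answer: A B C D E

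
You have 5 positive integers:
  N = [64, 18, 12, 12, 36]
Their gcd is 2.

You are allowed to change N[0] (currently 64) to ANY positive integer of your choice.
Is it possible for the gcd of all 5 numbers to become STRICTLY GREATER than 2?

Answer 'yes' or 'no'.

Answer: yes

Derivation:
Current gcd = 2
gcd of all OTHER numbers (without N[0]=64): gcd([18, 12, 12, 36]) = 6
The new gcd after any change is gcd(6, new_value).
This can be at most 6.
Since 6 > old gcd 2, the gcd CAN increase (e.g., set N[0] = 6).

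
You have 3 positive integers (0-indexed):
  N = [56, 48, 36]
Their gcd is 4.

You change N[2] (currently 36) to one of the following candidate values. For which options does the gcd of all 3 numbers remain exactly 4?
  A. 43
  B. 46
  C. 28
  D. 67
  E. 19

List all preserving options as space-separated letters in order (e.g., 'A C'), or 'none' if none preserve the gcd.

Answer: C

Derivation:
Old gcd = 4; gcd of others (without N[2]) = 8
New gcd for candidate v: gcd(8, v). Preserves old gcd iff gcd(8, v) = 4.
  Option A: v=43, gcd(8,43)=1 -> changes
  Option B: v=46, gcd(8,46)=2 -> changes
  Option C: v=28, gcd(8,28)=4 -> preserves
  Option D: v=67, gcd(8,67)=1 -> changes
  Option E: v=19, gcd(8,19)=1 -> changes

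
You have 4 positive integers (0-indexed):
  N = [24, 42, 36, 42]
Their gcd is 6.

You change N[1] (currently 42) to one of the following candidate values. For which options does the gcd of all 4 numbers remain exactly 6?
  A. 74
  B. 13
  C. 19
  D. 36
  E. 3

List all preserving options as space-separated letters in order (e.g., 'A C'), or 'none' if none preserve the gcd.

Old gcd = 6; gcd of others (without N[1]) = 6
New gcd for candidate v: gcd(6, v). Preserves old gcd iff gcd(6, v) = 6.
  Option A: v=74, gcd(6,74)=2 -> changes
  Option B: v=13, gcd(6,13)=1 -> changes
  Option C: v=19, gcd(6,19)=1 -> changes
  Option D: v=36, gcd(6,36)=6 -> preserves
  Option E: v=3, gcd(6,3)=3 -> changes

Answer: D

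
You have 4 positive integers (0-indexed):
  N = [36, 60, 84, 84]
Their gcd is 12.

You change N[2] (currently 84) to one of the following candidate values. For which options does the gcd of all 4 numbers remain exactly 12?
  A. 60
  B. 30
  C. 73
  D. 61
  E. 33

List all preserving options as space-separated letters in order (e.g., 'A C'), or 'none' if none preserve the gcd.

Old gcd = 12; gcd of others (without N[2]) = 12
New gcd for candidate v: gcd(12, v). Preserves old gcd iff gcd(12, v) = 12.
  Option A: v=60, gcd(12,60)=12 -> preserves
  Option B: v=30, gcd(12,30)=6 -> changes
  Option C: v=73, gcd(12,73)=1 -> changes
  Option D: v=61, gcd(12,61)=1 -> changes
  Option E: v=33, gcd(12,33)=3 -> changes

Answer: A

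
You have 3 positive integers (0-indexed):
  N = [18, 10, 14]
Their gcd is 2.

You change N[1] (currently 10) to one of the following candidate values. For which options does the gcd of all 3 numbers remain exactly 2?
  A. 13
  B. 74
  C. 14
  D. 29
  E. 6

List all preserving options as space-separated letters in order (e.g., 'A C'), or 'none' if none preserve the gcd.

Old gcd = 2; gcd of others (without N[1]) = 2
New gcd for candidate v: gcd(2, v). Preserves old gcd iff gcd(2, v) = 2.
  Option A: v=13, gcd(2,13)=1 -> changes
  Option B: v=74, gcd(2,74)=2 -> preserves
  Option C: v=14, gcd(2,14)=2 -> preserves
  Option D: v=29, gcd(2,29)=1 -> changes
  Option E: v=6, gcd(2,6)=2 -> preserves

Answer: B C E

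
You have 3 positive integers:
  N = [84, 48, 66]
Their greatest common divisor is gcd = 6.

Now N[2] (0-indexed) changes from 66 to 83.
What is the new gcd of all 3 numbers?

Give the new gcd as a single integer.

Answer: 1

Derivation:
Numbers: [84, 48, 66], gcd = 6
Change: index 2, 66 -> 83
gcd of the OTHER numbers (without index 2): gcd([84, 48]) = 12
New gcd = gcd(g_others, new_val) = gcd(12, 83) = 1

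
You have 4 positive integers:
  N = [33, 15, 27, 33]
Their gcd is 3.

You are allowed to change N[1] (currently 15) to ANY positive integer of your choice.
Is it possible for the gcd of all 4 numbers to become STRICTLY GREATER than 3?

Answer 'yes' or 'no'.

Answer: no

Derivation:
Current gcd = 3
gcd of all OTHER numbers (without N[1]=15): gcd([33, 27, 33]) = 3
The new gcd after any change is gcd(3, new_value).
This can be at most 3.
Since 3 = old gcd 3, the gcd can only stay the same or decrease.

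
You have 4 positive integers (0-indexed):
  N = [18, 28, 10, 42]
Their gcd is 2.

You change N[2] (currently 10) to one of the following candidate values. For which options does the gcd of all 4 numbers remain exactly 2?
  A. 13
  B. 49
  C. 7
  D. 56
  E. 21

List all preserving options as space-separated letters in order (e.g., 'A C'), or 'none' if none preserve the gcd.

Answer: D

Derivation:
Old gcd = 2; gcd of others (without N[2]) = 2
New gcd for candidate v: gcd(2, v). Preserves old gcd iff gcd(2, v) = 2.
  Option A: v=13, gcd(2,13)=1 -> changes
  Option B: v=49, gcd(2,49)=1 -> changes
  Option C: v=7, gcd(2,7)=1 -> changes
  Option D: v=56, gcd(2,56)=2 -> preserves
  Option E: v=21, gcd(2,21)=1 -> changes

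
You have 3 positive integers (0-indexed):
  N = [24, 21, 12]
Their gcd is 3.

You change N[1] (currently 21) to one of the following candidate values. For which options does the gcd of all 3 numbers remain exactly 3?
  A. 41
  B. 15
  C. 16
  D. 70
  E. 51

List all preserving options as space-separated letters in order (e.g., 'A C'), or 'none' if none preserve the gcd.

Answer: B E

Derivation:
Old gcd = 3; gcd of others (without N[1]) = 12
New gcd for candidate v: gcd(12, v). Preserves old gcd iff gcd(12, v) = 3.
  Option A: v=41, gcd(12,41)=1 -> changes
  Option B: v=15, gcd(12,15)=3 -> preserves
  Option C: v=16, gcd(12,16)=4 -> changes
  Option D: v=70, gcd(12,70)=2 -> changes
  Option E: v=51, gcd(12,51)=3 -> preserves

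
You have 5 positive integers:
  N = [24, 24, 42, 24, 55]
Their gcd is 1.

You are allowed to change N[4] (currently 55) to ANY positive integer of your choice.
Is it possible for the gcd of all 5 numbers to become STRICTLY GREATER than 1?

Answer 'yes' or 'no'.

Current gcd = 1
gcd of all OTHER numbers (without N[4]=55): gcd([24, 24, 42, 24]) = 6
The new gcd after any change is gcd(6, new_value).
This can be at most 6.
Since 6 > old gcd 1, the gcd CAN increase (e.g., set N[4] = 6).

Answer: yes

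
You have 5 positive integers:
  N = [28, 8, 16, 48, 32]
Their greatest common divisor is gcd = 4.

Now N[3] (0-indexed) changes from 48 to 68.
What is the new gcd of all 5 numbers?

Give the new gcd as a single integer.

Answer: 4

Derivation:
Numbers: [28, 8, 16, 48, 32], gcd = 4
Change: index 3, 48 -> 68
gcd of the OTHER numbers (without index 3): gcd([28, 8, 16, 32]) = 4
New gcd = gcd(g_others, new_val) = gcd(4, 68) = 4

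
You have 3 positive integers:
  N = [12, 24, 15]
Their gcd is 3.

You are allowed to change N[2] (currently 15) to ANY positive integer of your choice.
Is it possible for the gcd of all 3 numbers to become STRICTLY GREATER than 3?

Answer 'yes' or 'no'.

Answer: yes

Derivation:
Current gcd = 3
gcd of all OTHER numbers (without N[2]=15): gcd([12, 24]) = 12
The new gcd after any change is gcd(12, new_value).
This can be at most 12.
Since 12 > old gcd 3, the gcd CAN increase (e.g., set N[2] = 12).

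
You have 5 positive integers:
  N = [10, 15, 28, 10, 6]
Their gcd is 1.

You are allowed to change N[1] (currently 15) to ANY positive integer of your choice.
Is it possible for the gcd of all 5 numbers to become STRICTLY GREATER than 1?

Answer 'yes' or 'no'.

Answer: yes

Derivation:
Current gcd = 1
gcd of all OTHER numbers (without N[1]=15): gcd([10, 28, 10, 6]) = 2
The new gcd after any change is gcd(2, new_value).
This can be at most 2.
Since 2 > old gcd 1, the gcd CAN increase (e.g., set N[1] = 2).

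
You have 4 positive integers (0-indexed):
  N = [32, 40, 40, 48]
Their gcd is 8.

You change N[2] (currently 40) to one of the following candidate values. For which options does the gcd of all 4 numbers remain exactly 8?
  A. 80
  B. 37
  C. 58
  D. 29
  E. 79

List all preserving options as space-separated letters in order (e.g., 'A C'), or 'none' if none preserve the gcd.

Answer: A

Derivation:
Old gcd = 8; gcd of others (without N[2]) = 8
New gcd for candidate v: gcd(8, v). Preserves old gcd iff gcd(8, v) = 8.
  Option A: v=80, gcd(8,80)=8 -> preserves
  Option B: v=37, gcd(8,37)=1 -> changes
  Option C: v=58, gcd(8,58)=2 -> changes
  Option D: v=29, gcd(8,29)=1 -> changes
  Option E: v=79, gcd(8,79)=1 -> changes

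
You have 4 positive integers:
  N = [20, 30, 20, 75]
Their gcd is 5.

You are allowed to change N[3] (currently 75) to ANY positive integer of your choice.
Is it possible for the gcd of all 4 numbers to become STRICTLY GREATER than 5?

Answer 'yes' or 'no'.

Current gcd = 5
gcd of all OTHER numbers (without N[3]=75): gcd([20, 30, 20]) = 10
The new gcd after any change is gcd(10, new_value).
This can be at most 10.
Since 10 > old gcd 5, the gcd CAN increase (e.g., set N[3] = 10).

Answer: yes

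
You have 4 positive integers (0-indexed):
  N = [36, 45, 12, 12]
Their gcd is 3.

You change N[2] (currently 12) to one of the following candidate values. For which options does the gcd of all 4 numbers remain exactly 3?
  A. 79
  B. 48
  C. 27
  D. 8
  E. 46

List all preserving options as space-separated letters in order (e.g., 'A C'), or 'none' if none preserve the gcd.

Old gcd = 3; gcd of others (without N[2]) = 3
New gcd for candidate v: gcd(3, v). Preserves old gcd iff gcd(3, v) = 3.
  Option A: v=79, gcd(3,79)=1 -> changes
  Option B: v=48, gcd(3,48)=3 -> preserves
  Option C: v=27, gcd(3,27)=3 -> preserves
  Option D: v=8, gcd(3,8)=1 -> changes
  Option E: v=46, gcd(3,46)=1 -> changes

Answer: B C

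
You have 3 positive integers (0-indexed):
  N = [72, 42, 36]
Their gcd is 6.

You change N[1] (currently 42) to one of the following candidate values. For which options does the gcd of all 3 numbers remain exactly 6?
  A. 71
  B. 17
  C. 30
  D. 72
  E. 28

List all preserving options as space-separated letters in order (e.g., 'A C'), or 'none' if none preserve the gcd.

Old gcd = 6; gcd of others (without N[1]) = 36
New gcd for candidate v: gcd(36, v). Preserves old gcd iff gcd(36, v) = 6.
  Option A: v=71, gcd(36,71)=1 -> changes
  Option B: v=17, gcd(36,17)=1 -> changes
  Option C: v=30, gcd(36,30)=6 -> preserves
  Option D: v=72, gcd(36,72)=36 -> changes
  Option E: v=28, gcd(36,28)=4 -> changes

Answer: C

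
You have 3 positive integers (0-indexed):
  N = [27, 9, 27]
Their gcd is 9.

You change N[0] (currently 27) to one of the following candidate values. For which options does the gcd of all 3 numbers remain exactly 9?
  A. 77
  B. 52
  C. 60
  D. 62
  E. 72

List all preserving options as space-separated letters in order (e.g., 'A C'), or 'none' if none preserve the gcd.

Old gcd = 9; gcd of others (without N[0]) = 9
New gcd for candidate v: gcd(9, v). Preserves old gcd iff gcd(9, v) = 9.
  Option A: v=77, gcd(9,77)=1 -> changes
  Option B: v=52, gcd(9,52)=1 -> changes
  Option C: v=60, gcd(9,60)=3 -> changes
  Option D: v=62, gcd(9,62)=1 -> changes
  Option E: v=72, gcd(9,72)=9 -> preserves

Answer: E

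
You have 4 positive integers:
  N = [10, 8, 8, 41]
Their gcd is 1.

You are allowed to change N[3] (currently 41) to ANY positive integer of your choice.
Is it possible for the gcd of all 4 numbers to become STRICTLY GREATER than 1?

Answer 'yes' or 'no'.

Answer: yes

Derivation:
Current gcd = 1
gcd of all OTHER numbers (without N[3]=41): gcd([10, 8, 8]) = 2
The new gcd after any change is gcd(2, new_value).
This can be at most 2.
Since 2 > old gcd 1, the gcd CAN increase (e.g., set N[3] = 2).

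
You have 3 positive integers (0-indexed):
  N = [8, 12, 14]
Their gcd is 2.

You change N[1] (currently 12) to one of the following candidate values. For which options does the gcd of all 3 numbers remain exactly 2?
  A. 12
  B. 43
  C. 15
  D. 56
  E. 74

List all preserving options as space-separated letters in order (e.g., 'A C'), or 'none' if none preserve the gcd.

Answer: A D E

Derivation:
Old gcd = 2; gcd of others (without N[1]) = 2
New gcd for candidate v: gcd(2, v). Preserves old gcd iff gcd(2, v) = 2.
  Option A: v=12, gcd(2,12)=2 -> preserves
  Option B: v=43, gcd(2,43)=1 -> changes
  Option C: v=15, gcd(2,15)=1 -> changes
  Option D: v=56, gcd(2,56)=2 -> preserves
  Option E: v=74, gcd(2,74)=2 -> preserves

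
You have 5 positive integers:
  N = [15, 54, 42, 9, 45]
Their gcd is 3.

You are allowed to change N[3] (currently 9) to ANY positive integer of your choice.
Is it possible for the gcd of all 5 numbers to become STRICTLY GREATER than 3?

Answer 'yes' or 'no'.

Answer: no

Derivation:
Current gcd = 3
gcd of all OTHER numbers (without N[3]=9): gcd([15, 54, 42, 45]) = 3
The new gcd after any change is gcd(3, new_value).
This can be at most 3.
Since 3 = old gcd 3, the gcd can only stay the same or decrease.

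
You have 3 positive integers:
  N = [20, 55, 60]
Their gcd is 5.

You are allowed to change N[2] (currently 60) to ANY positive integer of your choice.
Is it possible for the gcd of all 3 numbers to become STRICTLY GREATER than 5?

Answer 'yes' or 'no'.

Current gcd = 5
gcd of all OTHER numbers (without N[2]=60): gcd([20, 55]) = 5
The new gcd after any change is gcd(5, new_value).
This can be at most 5.
Since 5 = old gcd 5, the gcd can only stay the same or decrease.

Answer: no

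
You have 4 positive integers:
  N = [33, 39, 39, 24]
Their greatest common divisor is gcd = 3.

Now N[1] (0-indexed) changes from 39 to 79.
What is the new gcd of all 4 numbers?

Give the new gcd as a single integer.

Numbers: [33, 39, 39, 24], gcd = 3
Change: index 1, 39 -> 79
gcd of the OTHER numbers (without index 1): gcd([33, 39, 24]) = 3
New gcd = gcd(g_others, new_val) = gcd(3, 79) = 1

Answer: 1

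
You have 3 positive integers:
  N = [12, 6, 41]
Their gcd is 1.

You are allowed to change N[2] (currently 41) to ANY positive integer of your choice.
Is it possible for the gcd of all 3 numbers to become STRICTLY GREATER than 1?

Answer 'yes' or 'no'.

Current gcd = 1
gcd of all OTHER numbers (without N[2]=41): gcd([12, 6]) = 6
The new gcd after any change is gcd(6, new_value).
This can be at most 6.
Since 6 > old gcd 1, the gcd CAN increase (e.g., set N[2] = 6).

Answer: yes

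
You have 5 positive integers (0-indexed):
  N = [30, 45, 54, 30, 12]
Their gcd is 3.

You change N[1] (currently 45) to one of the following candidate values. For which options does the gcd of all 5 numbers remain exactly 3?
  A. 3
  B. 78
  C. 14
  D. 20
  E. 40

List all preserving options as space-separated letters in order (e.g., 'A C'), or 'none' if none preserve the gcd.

Old gcd = 3; gcd of others (without N[1]) = 6
New gcd for candidate v: gcd(6, v). Preserves old gcd iff gcd(6, v) = 3.
  Option A: v=3, gcd(6,3)=3 -> preserves
  Option B: v=78, gcd(6,78)=6 -> changes
  Option C: v=14, gcd(6,14)=2 -> changes
  Option D: v=20, gcd(6,20)=2 -> changes
  Option E: v=40, gcd(6,40)=2 -> changes

Answer: A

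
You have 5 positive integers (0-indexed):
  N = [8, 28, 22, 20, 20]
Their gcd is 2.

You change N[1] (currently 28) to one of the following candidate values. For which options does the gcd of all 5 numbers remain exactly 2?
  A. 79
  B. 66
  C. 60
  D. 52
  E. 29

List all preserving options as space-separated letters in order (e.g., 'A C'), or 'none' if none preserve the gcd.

Old gcd = 2; gcd of others (without N[1]) = 2
New gcd for candidate v: gcd(2, v). Preserves old gcd iff gcd(2, v) = 2.
  Option A: v=79, gcd(2,79)=1 -> changes
  Option B: v=66, gcd(2,66)=2 -> preserves
  Option C: v=60, gcd(2,60)=2 -> preserves
  Option D: v=52, gcd(2,52)=2 -> preserves
  Option E: v=29, gcd(2,29)=1 -> changes

Answer: B C D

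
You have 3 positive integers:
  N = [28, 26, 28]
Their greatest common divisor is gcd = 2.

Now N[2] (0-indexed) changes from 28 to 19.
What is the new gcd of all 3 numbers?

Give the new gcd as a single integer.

Answer: 1

Derivation:
Numbers: [28, 26, 28], gcd = 2
Change: index 2, 28 -> 19
gcd of the OTHER numbers (without index 2): gcd([28, 26]) = 2
New gcd = gcd(g_others, new_val) = gcd(2, 19) = 1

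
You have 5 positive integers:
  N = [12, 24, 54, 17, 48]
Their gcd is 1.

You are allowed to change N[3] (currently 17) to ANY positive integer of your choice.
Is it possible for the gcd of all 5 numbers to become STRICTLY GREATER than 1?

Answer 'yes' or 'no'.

Answer: yes

Derivation:
Current gcd = 1
gcd of all OTHER numbers (without N[3]=17): gcd([12, 24, 54, 48]) = 6
The new gcd after any change is gcd(6, new_value).
This can be at most 6.
Since 6 > old gcd 1, the gcd CAN increase (e.g., set N[3] = 6).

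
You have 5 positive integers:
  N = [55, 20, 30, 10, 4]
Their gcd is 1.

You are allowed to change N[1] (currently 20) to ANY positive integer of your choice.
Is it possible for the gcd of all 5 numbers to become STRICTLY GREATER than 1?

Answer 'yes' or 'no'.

Answer: no

Derivation:
Current gcd = 1
gcd of all OTHER numbers (without N[1]=20): gcd([55, 30, 10, 4]) = 1
The new gcd after any change is gcd(1, new_value).
This can be at most 1.
Since 1 = old gcd 1, the gcd can only stay the same or decrease.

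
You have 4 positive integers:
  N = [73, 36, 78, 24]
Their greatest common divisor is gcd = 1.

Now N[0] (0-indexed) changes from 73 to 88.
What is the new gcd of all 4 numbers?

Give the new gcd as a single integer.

Numbers: [73, 36, 78, 24], gcd = 1
Change: index 0, 73 -> 88
gcd of the OTHER numbers (without index 0): gcd([36, 78, 24]) = 6
New gcd = gcd(g_others, new_val) = gcd(6, 88) = 2

Answer: 2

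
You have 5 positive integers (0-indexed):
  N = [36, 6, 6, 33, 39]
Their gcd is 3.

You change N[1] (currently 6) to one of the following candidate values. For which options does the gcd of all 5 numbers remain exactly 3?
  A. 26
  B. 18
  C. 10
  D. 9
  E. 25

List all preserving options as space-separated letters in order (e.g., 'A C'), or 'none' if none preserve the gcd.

Old gcd = 3; gcd of others (without N[1]) = 3
New gcd for candidate v: gcd(3, v). Preserves old gcd iff gcd(3, v) = 3.
  Option A: v=26, gcd(3,26)=1 -> changes
  Option B: v=18, gcd(3,18)=3 -> preserves
  Option C: v=10, gcd(3,10)=1 -> changes
  Option D: v=9, gcd(3,9)=3 -> preserves
  Option E: v=25, gcd(3,25)=1 -> changes

Answer: B D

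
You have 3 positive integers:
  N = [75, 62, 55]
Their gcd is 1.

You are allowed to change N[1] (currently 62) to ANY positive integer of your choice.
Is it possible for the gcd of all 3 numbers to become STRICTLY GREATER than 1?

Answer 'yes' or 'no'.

Answer: yes

Derivation:
Current gcd = 1
gcd of all OTHER numbers (without N[1]=62): gcd([75, 55]) = 5
The new gcd after any change is gcd(5, new_value).
This can be at most 5.
Since 5 > old gcd 1, the gcd CAN increase (e.g., set N[1] = 5).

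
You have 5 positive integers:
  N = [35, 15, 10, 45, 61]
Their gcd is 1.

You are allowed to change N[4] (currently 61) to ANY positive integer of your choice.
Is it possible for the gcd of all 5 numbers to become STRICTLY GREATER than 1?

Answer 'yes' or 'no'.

Answer: yes

Derivation:
Current gcd = 1
gcd of all OTHER numbers (without N[4]=61): gcd([35, 15, 10, 45]) = 5
The new gcd after any change is gcd(5, new_value).
This can be at most 5.
Since 5 > old gcd 1, the gcd CAN increase (e.g., set N[4] = 5).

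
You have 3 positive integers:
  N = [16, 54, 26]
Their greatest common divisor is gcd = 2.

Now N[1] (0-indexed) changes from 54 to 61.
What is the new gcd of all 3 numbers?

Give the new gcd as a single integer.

Answer: 1

Derivation:
Numbers: [16, 54, 26], gcd = 2
Change: index 1, 54 -> 61
gcd of the OTHER numbers (without index 1): gcd([16, 26]) = 2
New gcd = gcd(g_others, new_val) = gcd(2, 61) = 1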